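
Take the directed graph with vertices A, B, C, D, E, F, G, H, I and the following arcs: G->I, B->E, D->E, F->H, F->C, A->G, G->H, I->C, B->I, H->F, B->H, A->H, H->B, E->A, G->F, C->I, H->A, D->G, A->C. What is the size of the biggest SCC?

{A, B, E, F, G, H} are all mutually reachable — one SCC of size 6.
{C, I} are all mutually reachable — one SCC of size 2.
{D} is an SCC by itself.
The largest has 6 vertices.

6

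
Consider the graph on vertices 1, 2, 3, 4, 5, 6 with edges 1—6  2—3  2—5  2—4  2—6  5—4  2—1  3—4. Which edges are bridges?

none

The edges on the cycle 2-1-6-2 are not bridges since each lies on that cycle.
Every edge lies on some cycle, so there are no bridges.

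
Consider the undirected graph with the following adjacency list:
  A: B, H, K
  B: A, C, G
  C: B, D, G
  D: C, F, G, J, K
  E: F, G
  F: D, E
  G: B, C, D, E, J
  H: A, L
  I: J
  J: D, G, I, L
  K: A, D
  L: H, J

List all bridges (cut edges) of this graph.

The edges on the cycle D-G-E-F-D are not bridges since each lies on that cycle.
But removing I-J disconnects I from J — this is a bridge.

I-J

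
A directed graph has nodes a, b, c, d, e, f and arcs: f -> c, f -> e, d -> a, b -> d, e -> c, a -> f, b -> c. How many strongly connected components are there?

{e} is an SCC by itself.
{a} is an SCC by itself.
{c} is an SCC by itself.
{d} is an SCC by itself.
{b} is an SCC by itself.
(and 1 more singleton SCC)
That gives 6 strongly connected components.

6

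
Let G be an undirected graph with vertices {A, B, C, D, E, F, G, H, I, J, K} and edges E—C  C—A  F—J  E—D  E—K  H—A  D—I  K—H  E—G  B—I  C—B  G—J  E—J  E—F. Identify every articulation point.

Removing E increases the component count from 1 to 2, so E is a cut vertex.
By contrast removing D leaves 1 component; it is not a cut vertex. No other vertex is a cut vertex either.

E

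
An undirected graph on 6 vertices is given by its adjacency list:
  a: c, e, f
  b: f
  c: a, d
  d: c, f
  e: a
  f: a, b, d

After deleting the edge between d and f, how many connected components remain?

d and f are still connected via d-c-a-f, so the component count stays at 1.

1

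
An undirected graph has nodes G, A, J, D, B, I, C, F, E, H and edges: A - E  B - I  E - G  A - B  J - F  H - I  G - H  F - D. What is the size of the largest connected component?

C is isolated — a component by itself.
Starting from D we can reach D, F, J. That is one component of size 3.
Starting from A we can reach A, B, E, G, H, I. That is one component of size 6.
The largest has 6 vertices.

6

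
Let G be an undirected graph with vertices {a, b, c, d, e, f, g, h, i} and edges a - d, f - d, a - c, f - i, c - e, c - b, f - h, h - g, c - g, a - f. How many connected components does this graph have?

Starting from a we can reach a, b, c, d, e, f, g, h, i. That is one component of size 9.
Total: 1 component.

1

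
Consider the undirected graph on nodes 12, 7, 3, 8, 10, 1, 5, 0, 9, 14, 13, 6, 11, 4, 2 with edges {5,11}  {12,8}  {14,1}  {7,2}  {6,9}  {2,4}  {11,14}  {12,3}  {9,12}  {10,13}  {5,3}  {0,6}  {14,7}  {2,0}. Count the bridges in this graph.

The edges on the cycle 5-11-14-7-2-0-6-9-12-3-5 are not bridges since each lies on that cycle.
But removing 4-2 disconnects 4 from 2; removing 10-13 disconnects 10 from 13; removing 12-8 disconnects 12 from 8; removing 14-1 disconnects 14 from 1 — these are bridges.
That makes 4 bridges.

4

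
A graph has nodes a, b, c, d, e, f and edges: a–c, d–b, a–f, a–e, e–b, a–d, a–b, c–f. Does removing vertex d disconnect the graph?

No

Deleting d leaves 1 component (was 1) (its neighbors a, b remain connected to each other), so d is not a cut vertex.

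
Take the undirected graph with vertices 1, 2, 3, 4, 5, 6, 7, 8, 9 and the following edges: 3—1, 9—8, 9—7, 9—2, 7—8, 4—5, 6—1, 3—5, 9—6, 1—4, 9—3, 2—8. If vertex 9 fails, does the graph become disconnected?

Deleting 9 raises the number of components from 1 to 2, so 9 is a cut vertex.

Yes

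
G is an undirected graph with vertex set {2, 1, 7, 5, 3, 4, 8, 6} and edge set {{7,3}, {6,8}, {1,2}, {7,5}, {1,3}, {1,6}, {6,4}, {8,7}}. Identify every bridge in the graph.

The edges on the cycle 1-6-8-7-3-1 are not bridges since each lies on that cycle.
But removing 6–4 disconnects 6 from 4; removing 7–5 disconnects 7 from 5; removing 1–2 disconnects 1 from 2 — these are bridges.

1-2, 4-6, 5-7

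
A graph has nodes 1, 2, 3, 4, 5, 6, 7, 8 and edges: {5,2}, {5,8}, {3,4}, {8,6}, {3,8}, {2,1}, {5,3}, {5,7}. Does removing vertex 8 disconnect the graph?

Deleting 8 raises the number of components from 1 to 2, so 8 is a cut vertex.

Yes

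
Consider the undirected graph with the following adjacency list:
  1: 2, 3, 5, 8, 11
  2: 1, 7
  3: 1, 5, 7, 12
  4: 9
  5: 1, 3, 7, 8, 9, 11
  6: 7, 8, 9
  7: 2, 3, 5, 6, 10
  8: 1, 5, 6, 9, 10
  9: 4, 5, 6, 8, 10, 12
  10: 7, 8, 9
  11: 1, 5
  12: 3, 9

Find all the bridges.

The edges on the cycle 1-8-9-6-7-2-1 are not bridges since each lies on that cycle.
But removing 4-9 disconnects 4 from 9 — this is a bridge.

4-9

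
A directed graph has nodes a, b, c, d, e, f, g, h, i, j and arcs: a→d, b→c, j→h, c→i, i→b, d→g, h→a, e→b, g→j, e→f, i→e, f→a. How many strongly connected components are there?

{a, d, g, h, j} are all mutually reachable — one SCC of size 5.
{b, c, e, i} are all mutually reachable — one SCC of size 4.
{f} is an SCC by itself.
That gives 3 strongly connected components.

3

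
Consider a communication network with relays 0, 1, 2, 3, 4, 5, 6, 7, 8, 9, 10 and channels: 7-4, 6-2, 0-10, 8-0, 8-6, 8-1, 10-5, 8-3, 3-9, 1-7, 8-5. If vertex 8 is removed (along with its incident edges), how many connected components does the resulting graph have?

4

With 8 gone, the remaining components are: {2, 6}; {3, 9}; {0, 5, 10}; {1, 4, 7}.
That is 4 components.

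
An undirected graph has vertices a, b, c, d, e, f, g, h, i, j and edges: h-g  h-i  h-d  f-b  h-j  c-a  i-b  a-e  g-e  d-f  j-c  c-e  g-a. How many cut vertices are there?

1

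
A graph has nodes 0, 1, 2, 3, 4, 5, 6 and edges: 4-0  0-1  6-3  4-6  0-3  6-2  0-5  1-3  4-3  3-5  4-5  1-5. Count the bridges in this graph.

The edges on the cycle 0-1-5-0 are not bridges since each lies on that cycle.
But removing 6-2 disconnects 6 from 2 — this is a bridge.

1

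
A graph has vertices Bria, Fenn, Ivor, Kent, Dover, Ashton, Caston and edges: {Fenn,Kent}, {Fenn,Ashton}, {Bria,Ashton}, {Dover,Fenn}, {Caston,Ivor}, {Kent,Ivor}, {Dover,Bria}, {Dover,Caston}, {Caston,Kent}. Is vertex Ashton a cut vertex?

No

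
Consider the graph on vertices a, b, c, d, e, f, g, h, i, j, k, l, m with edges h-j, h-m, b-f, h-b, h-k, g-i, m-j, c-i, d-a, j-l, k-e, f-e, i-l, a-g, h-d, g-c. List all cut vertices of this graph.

h

Removing h increases the component count from 1 to 2, so h is a cut vertex.
By contrast removing i leaves 1 component; it is not a cut vertex. No other vertex is a cut vertex either.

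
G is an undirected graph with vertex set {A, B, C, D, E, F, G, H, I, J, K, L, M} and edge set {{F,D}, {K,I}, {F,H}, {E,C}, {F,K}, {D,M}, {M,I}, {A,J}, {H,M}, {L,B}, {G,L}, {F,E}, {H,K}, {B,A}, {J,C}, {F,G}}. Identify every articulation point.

F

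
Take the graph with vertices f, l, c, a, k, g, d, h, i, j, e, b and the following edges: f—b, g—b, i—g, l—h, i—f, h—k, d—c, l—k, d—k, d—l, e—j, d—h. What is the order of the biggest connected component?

5

a is isolated — a component by itself.
Starting from e we can reach e, j. That is one component of size 2.
Starting from b we can reach b, f, g, i. That is one component of size 4.
Starting from c we can reach c, d, h, k, l. That is one component of size 5.
The largest has 5 vertices.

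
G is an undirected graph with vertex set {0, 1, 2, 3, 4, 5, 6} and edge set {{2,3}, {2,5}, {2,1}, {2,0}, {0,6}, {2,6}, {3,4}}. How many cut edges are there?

4

The edges on the cycle 2-0-6-2 are not bridges since each lies on that cycle.
But removing 3-4 disconnects 3 from 4; removing 2-3 disconnects 2 from 3; removing 2-5 disconnects 2 from 5; removing 2-1 disconnects 2 from 1 — these are bridges.
That makes 4 bridges.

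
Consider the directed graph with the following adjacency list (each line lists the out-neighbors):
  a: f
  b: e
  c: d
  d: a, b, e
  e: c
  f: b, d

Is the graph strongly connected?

Yes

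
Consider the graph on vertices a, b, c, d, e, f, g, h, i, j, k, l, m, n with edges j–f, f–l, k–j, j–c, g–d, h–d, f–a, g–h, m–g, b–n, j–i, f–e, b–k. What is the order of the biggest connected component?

10

Starting from d we can reach d, g, h, m. That is one component of size 4.
Starting from a we can reach a, b, c, e, f, i, j, k, l, n. That is one component of size 10.
The largest has 10 vertices.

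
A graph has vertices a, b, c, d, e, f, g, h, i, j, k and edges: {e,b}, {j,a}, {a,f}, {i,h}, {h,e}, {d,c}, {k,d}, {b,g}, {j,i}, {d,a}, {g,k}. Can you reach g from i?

From i we can reach a, b, c, d, e, f, g, h, i, j, k, which includes g.

Yes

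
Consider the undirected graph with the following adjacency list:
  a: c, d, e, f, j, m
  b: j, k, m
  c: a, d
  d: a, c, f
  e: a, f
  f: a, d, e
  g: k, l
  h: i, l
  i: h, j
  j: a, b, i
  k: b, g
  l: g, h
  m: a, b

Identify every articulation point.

a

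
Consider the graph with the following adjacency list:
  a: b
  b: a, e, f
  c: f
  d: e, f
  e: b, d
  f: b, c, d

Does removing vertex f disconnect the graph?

Deleting f raises the number of components from 1 to 2, so f is a cut vertex.

Yes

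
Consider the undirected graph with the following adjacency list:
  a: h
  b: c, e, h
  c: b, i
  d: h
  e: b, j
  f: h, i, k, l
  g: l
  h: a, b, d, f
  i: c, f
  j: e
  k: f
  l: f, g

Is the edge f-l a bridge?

Removing f-l leaves no path between f and l: the component count goes from 1 to 2. So it is a bridge.

Yes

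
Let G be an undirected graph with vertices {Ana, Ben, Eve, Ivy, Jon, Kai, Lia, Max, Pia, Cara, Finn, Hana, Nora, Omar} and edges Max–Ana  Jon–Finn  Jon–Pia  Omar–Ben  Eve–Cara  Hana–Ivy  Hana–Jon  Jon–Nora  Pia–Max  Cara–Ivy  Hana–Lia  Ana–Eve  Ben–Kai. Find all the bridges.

Ben-Kai, Ben-Omar, Finn-Jon, Hana-Lia, Jon-Nora

The edges on the cycle Hana-Jon-Pia-Max-Ana-Eve-Cara-Ivy-Hana are not bridges since each lies on that cycle.
But removing Jon–Nora disconnects Jon from Nora; removing Omar–Ben disconnects Omar from Ben; removing Hana–Lia disconnects Hana from Lia; removing Finn–Jon disconnects Finn from Jon — these are bridges.
In total 5 edges are bridges.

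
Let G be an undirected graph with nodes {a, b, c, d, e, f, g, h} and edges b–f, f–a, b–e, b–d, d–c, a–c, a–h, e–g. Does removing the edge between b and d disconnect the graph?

After removing b–d, the path b-f-a-c-d still connects them, so the edge is not a bridge.

No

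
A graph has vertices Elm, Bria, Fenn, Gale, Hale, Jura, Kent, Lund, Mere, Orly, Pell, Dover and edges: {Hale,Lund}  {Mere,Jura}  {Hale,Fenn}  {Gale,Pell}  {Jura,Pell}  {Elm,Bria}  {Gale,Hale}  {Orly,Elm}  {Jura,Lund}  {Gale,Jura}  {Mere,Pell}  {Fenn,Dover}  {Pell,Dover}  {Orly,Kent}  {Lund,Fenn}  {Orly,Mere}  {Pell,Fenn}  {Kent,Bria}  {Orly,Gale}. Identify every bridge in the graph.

The edges on the cycle Orly-Kent-Bria-Elm-Orly are not bridges since each lies on that cycle.
Every edge lies on some cycle, so there are no bridges.

none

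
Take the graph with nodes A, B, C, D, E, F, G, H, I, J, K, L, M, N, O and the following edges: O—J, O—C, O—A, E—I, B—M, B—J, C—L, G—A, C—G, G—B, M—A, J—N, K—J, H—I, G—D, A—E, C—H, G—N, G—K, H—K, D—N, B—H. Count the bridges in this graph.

1

The edges on the cycle O-C-G-B-M-A-O are not bridges since each lies on that cycle.
But removing C—L disconnects C from L — this is a bridge.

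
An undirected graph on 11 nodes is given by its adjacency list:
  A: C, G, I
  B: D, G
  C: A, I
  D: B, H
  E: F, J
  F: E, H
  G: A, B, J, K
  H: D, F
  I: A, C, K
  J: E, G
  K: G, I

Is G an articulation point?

Yes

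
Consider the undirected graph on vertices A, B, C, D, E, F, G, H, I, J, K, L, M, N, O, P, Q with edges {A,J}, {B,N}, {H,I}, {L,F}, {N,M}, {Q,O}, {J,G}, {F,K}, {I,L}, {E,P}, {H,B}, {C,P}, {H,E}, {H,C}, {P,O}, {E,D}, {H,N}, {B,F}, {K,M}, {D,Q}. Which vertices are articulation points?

H, J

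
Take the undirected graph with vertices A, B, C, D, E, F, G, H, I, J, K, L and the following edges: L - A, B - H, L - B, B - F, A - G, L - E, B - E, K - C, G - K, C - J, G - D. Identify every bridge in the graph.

A-G, A-L, B-F, B-H, C-J, C-K, D-G, G-K

The edges on the cycle L-B-E-L are not bridges since each lies on that cycle.
But removing A - G disconnects A from G; removing J - C disconnects J from C; removing B - H disconnects B from H; removing L - A disconnects L from A — these are bridges.
In total 8 edges are bridges.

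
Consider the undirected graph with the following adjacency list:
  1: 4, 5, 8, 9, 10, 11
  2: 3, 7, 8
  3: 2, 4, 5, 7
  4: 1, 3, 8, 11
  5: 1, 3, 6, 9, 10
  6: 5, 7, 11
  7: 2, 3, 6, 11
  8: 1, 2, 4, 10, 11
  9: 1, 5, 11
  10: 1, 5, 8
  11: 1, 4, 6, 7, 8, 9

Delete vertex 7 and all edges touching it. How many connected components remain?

With 7 gone, the remaining components are: {1, 2, 3, 4, 5, 6, 8, 9, 10, 11}.
That is 1 component.

1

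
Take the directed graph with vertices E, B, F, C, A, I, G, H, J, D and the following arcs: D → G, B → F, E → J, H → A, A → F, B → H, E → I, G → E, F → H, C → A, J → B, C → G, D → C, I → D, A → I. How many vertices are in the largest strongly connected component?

{A, B, C, D, E, F, G, H, I, J} are all mutually reachable — one SCC of size 10.
The largest has 10 vertices.

10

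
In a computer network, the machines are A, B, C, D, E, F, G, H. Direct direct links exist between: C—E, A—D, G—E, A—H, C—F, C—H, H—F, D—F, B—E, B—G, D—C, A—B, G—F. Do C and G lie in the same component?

From C we can reach A, B, C, D, E, F, G, H, which includes G.

Yes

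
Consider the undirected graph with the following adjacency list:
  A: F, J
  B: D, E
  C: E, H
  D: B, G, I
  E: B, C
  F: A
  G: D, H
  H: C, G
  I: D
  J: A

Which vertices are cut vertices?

A, D

Removing A increases the component count from 2 to 3, so A is a cut vertex.
Removing D increases the component count from 2 to 3, so D is a cut vertex.
By contrast removing J leaves 2 components; it is not a cut vertex. No other vertex is a cut vertex either.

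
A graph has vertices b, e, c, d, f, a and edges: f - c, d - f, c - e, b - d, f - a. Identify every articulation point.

Removing c increases the component count from 1 to 2, so c is a cut vertex.
Removing d increases the component count from 1 to 2, so d is a cut vertex.
Removing f increases the component count from 1 to 3, so f is a cut vertex.
By contrast removing b leaves 1 component; it is not a cut vertex. No other vertex is a cut vertex either.

c, d, f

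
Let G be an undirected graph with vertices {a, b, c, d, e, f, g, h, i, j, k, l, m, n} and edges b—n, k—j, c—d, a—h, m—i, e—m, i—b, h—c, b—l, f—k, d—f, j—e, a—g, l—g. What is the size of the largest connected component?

14

Starting from a we can reach a, b, c, d, e, f, g, h, i, j, k, l, m, n. That is one component of size 14.
The largest has 14 vertices.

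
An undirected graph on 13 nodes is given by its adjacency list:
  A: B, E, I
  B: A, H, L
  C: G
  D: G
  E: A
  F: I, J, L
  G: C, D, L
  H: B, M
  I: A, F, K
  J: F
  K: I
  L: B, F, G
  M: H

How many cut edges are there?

8

The edges on the cycle L-B-A-I-F-L are not bridges since each lies on that cycle.
But removing C-G disconnects C from G; removing A-E disconnects A from E; removing D-G disconnects D from G; removing K-I disconnects K from I — these are bridges.
In total 8 edges are bridges.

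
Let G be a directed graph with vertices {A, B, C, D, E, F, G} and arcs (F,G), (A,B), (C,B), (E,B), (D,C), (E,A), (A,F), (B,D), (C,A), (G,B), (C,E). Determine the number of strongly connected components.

1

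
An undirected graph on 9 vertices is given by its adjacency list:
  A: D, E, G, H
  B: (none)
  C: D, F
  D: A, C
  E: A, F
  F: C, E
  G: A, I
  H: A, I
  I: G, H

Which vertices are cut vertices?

Removing A increases the component count from 2 to 3, so A is a cut vertex.
By contrast removing I leaves 2 components; it is not a cut vertex. No other vertex is a cut vertex either.

A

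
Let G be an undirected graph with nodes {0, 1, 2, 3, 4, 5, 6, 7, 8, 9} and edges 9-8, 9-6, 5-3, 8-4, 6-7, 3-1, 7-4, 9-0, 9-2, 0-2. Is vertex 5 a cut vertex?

No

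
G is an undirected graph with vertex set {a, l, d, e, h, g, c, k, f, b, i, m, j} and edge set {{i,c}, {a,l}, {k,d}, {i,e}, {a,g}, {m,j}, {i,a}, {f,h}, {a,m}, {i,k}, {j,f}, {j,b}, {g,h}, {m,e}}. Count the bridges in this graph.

The edges on the cycle a-m-j-f-h-g-a are not bridges since each lies on that cycle.
But removing b–j disconnects b from j; removing k–d disconnects k from d; removing i–c disconnects i from c; removing a–l disconnects a from l — these are bridges.
In total 5 edges are bridges.

5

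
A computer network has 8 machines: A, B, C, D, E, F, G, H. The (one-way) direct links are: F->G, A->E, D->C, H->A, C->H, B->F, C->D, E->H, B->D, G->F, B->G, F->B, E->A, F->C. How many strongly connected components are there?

3

{A, E, H} are all mutually reachable — one SCC of size 3.
{B, F, G} are all mutually reachable — one SCC of size 3.
{C, D} are all mutually reachable — one SCC of size 2.
That gives 3 strongly connected components.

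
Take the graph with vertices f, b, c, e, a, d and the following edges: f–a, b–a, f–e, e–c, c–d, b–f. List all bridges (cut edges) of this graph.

c-d, c-e, e-f

The edges on the cycle b-f-a-b are not bridges since each lies on that cycle.
But removing e–c disconnects e from c; removing f–e disconnects f from e; removing c–d disconnects c from d — these are bridges.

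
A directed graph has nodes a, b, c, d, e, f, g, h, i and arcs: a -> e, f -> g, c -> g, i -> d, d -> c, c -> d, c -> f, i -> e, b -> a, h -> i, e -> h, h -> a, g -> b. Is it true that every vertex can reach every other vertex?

From a we can reach every vertex (a, b, c, d, e, f, g, h, i), and every vertex can reach a (a, b, c, d, e, f, g, h, i). So the whole graph is one strongly connected component.

Yes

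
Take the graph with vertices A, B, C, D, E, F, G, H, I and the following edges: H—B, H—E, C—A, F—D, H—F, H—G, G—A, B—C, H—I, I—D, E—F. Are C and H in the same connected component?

From C we can reach A, B, C, D, E, F, G, H, I, which includes H.

Yes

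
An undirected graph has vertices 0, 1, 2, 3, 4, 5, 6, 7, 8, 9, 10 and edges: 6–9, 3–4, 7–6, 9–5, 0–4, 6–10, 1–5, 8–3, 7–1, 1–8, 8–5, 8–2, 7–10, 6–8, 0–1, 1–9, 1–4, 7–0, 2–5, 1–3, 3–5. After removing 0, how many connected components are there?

1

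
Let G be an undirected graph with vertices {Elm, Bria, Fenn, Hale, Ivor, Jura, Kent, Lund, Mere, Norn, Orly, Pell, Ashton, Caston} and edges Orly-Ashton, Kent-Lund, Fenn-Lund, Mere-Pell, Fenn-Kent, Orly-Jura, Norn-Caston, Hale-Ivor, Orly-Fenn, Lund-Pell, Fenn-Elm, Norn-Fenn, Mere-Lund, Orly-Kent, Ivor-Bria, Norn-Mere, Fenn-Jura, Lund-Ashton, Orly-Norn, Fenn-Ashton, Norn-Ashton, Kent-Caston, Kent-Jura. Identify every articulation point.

Removing Fenn increases the component count from 2 to 3, so Fenn is a cut vertex.
Removing Ivor increases the component count from 2 to 3, so Ivor is a cut vertex.
By contrast removing Elm leaves 2 components; it is not a cut vertex. No other vertex is a cut vertex either.

Fenn, Ivor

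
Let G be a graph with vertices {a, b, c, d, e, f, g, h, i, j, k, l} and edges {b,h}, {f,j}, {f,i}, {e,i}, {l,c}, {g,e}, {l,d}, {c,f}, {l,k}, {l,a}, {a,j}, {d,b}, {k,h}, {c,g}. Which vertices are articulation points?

l

Removing l increases the component count from 1 to 2, so l is a cut vertex.
By contrast removing i leaves 1 component; it is not a cut vertex. No other vertex is a cut vertex either.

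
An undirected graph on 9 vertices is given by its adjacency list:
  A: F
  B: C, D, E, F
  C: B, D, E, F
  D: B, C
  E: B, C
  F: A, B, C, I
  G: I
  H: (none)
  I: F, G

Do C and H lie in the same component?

No

The component containing C is {A, B, C, D, E, F, G, I}, and H is not in it.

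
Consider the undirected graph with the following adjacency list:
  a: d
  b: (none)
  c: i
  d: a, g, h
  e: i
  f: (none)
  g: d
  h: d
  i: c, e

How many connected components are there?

b is isolated — a component by itself.
f is isolated — a component by itself.
Starting from c we can reach c, e, i. That is one component of size 3.
Starting from a we can reach a, d, g, h. That is one component of size 4.
Total: 4 components.

4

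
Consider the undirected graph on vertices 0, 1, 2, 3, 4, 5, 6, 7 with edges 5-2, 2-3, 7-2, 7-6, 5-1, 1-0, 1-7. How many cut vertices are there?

3

Removing 1 increases the component count from 2 to 3, so 1 is a cut vertex.
Removing 2 increases the component count from 2 to 3, so 2 is a cut vertex.
Removing 7 increases the component count from 2 to 3, so 7 is a cut vertex.
By contrast removing 6 leaves 2 components; it is not a cut vertex. No other vertex is a cut vertex either.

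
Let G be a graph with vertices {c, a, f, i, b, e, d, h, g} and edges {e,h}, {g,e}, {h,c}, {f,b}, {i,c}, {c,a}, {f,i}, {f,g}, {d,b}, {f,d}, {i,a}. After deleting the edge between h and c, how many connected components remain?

h and c are still connected via h-e-g-f-i-c, so the component count stays at 1.

1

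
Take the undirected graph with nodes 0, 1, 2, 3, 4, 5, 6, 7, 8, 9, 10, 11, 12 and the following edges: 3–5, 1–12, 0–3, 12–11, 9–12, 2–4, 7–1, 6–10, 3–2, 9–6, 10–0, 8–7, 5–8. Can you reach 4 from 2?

From 2 we can reach 0, 1, 2, 3, 4, 5, 6, 7, 8, 9, 10, 11, 12, which includes 4.

Yes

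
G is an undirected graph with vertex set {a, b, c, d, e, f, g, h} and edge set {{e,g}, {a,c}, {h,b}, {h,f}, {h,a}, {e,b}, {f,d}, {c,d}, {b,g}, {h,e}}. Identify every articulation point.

h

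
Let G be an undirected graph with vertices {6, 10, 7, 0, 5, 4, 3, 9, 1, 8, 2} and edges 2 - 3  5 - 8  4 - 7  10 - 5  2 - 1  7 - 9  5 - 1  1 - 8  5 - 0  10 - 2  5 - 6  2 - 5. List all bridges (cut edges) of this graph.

The edges on the cycle 5-1-8-5 are not bridges since each lies on that cycle.
But removing 5 - 6 disconnects 5 from 6; removing 7 - 9 disconnects 7 from 9; removing 4 - 7 disconnects 4 from 7; removing 2 - 3 disconnects 2 from 3 — these are bridges.
In total 5 edges are bridges.

0-5, 2-3, 4-7, 5-6, 7-9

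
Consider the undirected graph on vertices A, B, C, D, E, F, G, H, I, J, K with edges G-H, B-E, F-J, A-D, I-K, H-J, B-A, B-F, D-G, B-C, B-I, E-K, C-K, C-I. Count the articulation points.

1

Removing B increases the component count from 1 to 2, so B is a cut vertex.
By contrast removing E leaves 1 component; it is not a cut vertex. No other vertex is a cut vertex either.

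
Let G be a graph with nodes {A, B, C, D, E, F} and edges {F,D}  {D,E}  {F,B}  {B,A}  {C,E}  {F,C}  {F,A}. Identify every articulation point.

F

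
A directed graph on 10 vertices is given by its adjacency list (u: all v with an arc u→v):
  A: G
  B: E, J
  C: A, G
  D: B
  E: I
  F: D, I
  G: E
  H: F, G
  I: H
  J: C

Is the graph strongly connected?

From J we can reach every vertex (A, B, C, D, E, F, G, H, I, J), and every vertex can reach J (A, B, C, D, E, F, G, H, I, J). So the whole graph is one strongly connected component.

Yes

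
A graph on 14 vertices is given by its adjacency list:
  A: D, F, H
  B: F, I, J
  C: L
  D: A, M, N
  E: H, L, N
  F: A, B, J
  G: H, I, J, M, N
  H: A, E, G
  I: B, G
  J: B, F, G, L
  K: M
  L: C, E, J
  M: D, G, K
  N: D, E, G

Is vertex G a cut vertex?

No

Deleting G leaves 1 component (was 1) (its neighbors H, I, J, M, N remain connected to each other), so G is not a cut vertex.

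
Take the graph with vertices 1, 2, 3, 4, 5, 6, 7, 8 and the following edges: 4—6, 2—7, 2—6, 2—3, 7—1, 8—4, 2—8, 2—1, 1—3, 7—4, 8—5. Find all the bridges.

5-8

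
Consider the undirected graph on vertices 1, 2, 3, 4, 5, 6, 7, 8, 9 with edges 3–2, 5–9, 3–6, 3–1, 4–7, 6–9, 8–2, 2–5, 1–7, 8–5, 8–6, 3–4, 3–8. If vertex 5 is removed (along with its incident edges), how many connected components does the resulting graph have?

1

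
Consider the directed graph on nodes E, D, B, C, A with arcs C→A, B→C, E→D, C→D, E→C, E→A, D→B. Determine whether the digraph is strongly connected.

There is no directed path from C to E, so the graph is not strongly connected.

No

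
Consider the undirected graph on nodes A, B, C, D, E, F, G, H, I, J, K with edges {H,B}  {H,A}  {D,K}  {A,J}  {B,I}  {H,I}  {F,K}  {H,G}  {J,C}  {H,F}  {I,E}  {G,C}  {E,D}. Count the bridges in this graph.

The edges on the cycle H-B-I-H are not bridges since each lies on that cycle.
Every edge lies on some cycle, so there are no bridges.

0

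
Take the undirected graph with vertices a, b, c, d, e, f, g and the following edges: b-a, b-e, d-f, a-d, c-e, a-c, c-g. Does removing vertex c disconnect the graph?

Yes

Deleting c raises the number of components from 1 to 2, so c is a cut vertex.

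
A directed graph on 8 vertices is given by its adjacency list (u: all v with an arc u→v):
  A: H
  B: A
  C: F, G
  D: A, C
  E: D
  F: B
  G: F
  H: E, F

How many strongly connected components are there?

1

{A, B, C, D, E, F, G, H} are all mutually reachable — one SCC of size 8.
That gives 1 strongly connected component.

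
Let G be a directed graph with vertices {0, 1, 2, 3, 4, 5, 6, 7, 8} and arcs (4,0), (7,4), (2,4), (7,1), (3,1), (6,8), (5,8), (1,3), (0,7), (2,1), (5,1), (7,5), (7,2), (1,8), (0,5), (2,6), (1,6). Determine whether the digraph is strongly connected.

There is no directed path from 5 to 0, so the graph is not strongly connected.

No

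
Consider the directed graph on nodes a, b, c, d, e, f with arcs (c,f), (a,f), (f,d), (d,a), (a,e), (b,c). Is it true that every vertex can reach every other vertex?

No

There is no directed path from e to c, so the graph is not strongly connected.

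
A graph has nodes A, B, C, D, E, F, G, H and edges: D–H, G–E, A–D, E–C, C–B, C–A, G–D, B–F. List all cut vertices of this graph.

B, C, D

Removing B increases the component count from 1 to 2, so B is a cut vertex.
Removing C increases the component count from 1 to 2, so C is a cut vertex.
Removing D increases the component count from 1 to 2, so D is a cut vertex.
By contrast removing E leaves 1 component; it is not a cut vertex. No other vertex is a cut vertex either.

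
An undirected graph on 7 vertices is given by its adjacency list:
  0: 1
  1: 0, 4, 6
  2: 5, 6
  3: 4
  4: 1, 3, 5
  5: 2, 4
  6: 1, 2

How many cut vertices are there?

2

Removing 1 increases the component count from 1 to 2, so 1 is a cut vertex.
Removing 4 increases the component count from 1 to 2, so 4 is a cut vertex.
By contrast removing 0 leaves 1 component; it is not a cut vertex. No other vertex is a cut vertex either.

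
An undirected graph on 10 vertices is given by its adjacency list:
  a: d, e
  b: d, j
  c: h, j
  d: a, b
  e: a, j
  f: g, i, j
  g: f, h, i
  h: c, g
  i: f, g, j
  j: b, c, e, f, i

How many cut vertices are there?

Removing j increases the component count from 1 to 2, so j is a cut vertex.
By contrast removing h leaves 1 component; it is not a cut vertex. No other vertex is a cut vertex either.

1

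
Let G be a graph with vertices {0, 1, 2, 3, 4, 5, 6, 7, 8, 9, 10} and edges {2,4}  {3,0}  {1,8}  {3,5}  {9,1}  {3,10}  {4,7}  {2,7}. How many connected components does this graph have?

4

6 is isolated — a component by itself.
Starting from 2 we can reach 2, 4, 7. That is one component of size 3.
Starting from 1 we can reach 1, 8, 9. That is one component of size 3.
Starting from 0 we can reach 0, 3, 5, 10. That is one component of size 4.
Total: 4 components.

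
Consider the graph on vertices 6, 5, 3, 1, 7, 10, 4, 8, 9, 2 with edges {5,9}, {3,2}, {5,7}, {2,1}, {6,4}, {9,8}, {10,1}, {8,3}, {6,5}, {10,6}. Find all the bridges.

4-6, 5-7

The edges on the cycle 10-6-5-9-8-3-2-1-10 are not bridges since each lies on that cycle.
But removing 7-5 disconnects 7 from 5; removing 6-4 disconnects 6 from 4 — these are bridges.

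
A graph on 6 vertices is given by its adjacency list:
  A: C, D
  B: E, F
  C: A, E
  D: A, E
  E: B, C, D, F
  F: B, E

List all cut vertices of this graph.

E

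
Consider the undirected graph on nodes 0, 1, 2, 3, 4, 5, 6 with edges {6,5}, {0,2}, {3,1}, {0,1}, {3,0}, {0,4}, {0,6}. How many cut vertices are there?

2

Removing 0 increases the component count from 1 to 4, so 0 is a cut vertex.
Removing 6 increases the component count from 1 to 2, so 6 is a cut vertex.
By contrast removing 3 leaves 1 component; it is not a cut vertex. No other vertex is a cut vertex either.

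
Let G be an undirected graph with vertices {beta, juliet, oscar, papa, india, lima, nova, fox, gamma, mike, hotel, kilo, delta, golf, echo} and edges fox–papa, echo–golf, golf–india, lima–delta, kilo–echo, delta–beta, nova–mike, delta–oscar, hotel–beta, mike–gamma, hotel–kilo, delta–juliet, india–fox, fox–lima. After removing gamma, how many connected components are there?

With gamma gone, the remaining components are: {mike, nova}; {fox, beta, echo, golf, kilo, lima, papa, delta, hotel, india, oscar, juliet}.
That is 2 components.

2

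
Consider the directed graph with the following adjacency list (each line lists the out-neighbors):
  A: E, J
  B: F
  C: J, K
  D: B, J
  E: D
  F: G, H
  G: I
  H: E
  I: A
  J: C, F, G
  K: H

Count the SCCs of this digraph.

1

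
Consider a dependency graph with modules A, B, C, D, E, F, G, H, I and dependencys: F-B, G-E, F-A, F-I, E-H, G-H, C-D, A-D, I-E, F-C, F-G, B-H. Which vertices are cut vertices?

F

Removing F increases the component count from 1 to 2, so F is a cut vertex.
By contrast removing G leaves 1 component; it is not a cut vertex. No other vertex is a cut vertex either.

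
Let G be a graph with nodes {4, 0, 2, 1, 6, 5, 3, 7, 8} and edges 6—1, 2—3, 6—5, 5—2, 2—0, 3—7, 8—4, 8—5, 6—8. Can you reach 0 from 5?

From 5 we can reach 0, 1, 2, 3, 4, 5, 6, 7, 8, which includes 0.

Yes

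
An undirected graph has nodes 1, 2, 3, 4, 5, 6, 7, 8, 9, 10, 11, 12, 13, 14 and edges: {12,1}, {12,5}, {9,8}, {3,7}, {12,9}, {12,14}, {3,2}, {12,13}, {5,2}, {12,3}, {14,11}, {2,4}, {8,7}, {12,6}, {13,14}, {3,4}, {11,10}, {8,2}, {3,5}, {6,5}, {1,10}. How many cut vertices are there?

1

Removing 12 increases the component count from 1 to 2, so 12 is a cut vertex.
By contrast removing 7 leaves 1 component; it is not a cut vertex. No other vertex is a cut vertex either.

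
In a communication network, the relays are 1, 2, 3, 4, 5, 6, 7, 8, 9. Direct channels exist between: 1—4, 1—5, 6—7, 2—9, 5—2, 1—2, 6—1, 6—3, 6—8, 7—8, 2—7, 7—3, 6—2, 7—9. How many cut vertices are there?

1

Removing 1 increases the component count from 1 to 2, so 1 is a cut vertex.
By contrast removing 4 leaves 1 component; it is not a cut vertex. No other vertex is a cut vertex either.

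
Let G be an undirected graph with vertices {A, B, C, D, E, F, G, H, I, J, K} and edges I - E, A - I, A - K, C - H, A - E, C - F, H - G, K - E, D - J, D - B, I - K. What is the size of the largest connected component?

4

Starting from B we can reach B, D, J. That is one component of size 3.
Starting from C we can reach C, F, G, H. That is one component of size 4.
Starting from A we can reach A, E, I, K. That is one component of size 4.
The largest has 4 vertices.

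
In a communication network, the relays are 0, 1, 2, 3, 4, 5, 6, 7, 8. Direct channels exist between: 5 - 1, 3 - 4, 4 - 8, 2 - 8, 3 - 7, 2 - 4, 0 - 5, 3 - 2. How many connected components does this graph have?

3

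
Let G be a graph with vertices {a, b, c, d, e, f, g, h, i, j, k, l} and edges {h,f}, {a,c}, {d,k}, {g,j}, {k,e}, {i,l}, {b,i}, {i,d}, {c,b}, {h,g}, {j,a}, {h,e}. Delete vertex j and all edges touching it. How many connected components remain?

With j gone, the remaining components are: {a, b, c, d, e, f, g, h, i, k, l}.
That is 1 component.

1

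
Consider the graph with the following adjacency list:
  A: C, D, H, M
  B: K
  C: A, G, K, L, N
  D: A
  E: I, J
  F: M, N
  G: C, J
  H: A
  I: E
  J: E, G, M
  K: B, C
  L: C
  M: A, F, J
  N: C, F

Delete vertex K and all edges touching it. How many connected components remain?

With K gone, the remaining components are: {B}; {A, C, D, E, F, G, H, I, J, L, M, N}.
That is 2 components.

2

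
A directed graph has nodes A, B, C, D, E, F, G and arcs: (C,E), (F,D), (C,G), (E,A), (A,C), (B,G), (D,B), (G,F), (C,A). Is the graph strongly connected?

There is no directed path from B to E, so the graph is not strongly connected.

No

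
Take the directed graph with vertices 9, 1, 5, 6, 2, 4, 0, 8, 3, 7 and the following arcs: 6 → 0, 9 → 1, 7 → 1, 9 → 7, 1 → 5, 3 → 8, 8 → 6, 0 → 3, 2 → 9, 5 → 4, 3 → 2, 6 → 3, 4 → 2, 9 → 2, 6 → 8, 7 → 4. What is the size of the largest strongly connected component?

6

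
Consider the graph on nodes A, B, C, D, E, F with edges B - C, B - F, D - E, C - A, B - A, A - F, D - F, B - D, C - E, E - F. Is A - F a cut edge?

After removing A - F, the path A-B-F still connects them, so the edge is not a bridge.

No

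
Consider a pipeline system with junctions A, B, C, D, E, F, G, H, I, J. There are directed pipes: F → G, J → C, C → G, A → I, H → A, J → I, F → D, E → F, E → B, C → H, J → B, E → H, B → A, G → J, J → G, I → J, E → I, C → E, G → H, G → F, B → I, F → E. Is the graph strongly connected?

There is no directed path from D to J, so the graph is not strongly connected.

No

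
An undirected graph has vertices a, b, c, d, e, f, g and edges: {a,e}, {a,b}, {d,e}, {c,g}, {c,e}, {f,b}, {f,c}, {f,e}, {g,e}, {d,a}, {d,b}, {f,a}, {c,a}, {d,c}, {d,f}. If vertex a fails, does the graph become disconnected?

Deleting a leaves 1 component (was 1) (its neighbors b, c, d, e, f remain connected to each other), so a is not a cut vertex.

No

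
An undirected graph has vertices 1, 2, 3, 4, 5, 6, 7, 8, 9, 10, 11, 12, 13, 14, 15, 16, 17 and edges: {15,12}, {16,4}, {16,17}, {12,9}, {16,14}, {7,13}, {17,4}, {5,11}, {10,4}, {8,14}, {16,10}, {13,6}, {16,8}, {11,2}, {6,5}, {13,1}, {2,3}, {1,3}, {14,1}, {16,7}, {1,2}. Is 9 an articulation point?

Deleting 9 leaves 2 components (was 2), so 9 is not a cut vertex.

No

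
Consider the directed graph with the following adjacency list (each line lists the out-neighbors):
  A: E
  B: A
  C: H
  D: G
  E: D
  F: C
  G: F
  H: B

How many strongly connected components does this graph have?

1

{A, B, C, D, E, F, G, H} are all mutually reachable — one SCC of size 8.
That gives 1 strongly connected component.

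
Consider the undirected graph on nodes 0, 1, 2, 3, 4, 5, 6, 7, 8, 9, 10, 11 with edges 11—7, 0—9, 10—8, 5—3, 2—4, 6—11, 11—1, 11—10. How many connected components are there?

4

Starting from 3 we can reach 3, 5. That is one component of size 2.
Starting from 0 we can reach 0, 9. That is one component of size 2.
Starting from 2 we can reach 2, 4. That is one component of size 2.
Starting from 1 we can reach 1, 6, 7, 8, 10, 11. That is one component of size 6.
Total: 4 components.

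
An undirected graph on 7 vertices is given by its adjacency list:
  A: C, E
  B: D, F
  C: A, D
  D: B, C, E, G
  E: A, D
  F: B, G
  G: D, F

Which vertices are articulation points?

D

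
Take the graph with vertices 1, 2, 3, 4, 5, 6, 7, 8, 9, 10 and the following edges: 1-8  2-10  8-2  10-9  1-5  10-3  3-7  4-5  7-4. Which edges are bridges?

The edges on the cycle 1-8-2-10-3-7-4-5-1 are not bridges since each lies on that cycle.
But removing 9-10 disconnects 9 from 10 — this is a bridge.

10-9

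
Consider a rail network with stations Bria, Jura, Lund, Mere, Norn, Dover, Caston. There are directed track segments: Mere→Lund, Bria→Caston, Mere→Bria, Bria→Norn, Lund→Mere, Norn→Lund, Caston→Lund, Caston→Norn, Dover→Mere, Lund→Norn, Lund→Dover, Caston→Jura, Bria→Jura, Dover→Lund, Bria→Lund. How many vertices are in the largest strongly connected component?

{Bria, Lund, Mere, Norn, Dover, Caston} are all mutually reachable — one SCC of size 6.
{Jura} is an SCC by itself.
The largest has 6 vertices.

6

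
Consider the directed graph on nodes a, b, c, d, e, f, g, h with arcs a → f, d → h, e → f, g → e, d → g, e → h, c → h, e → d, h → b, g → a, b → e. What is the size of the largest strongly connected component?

{b, d, e, g, h} are all mutually reachable — one SCC of size 5.
{c} is an SCC by itself.
{f} is an SCC by itself.
{a} is an SCC by itself.
The largest has 5 vertices.

5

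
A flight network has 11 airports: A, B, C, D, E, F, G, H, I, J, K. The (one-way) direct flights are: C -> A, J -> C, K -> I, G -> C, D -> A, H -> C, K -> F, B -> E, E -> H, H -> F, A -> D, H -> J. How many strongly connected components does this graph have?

{A, D} are all mutually reachable — one SCC of size 2.
{F} is an SCC by itself.
{K} is an SCC by itself.
{C} is an SCC by itself.
{H} is an SCC by itself.
(and 5 more singleton SCCs)
That gives 10 strongly connected components.

10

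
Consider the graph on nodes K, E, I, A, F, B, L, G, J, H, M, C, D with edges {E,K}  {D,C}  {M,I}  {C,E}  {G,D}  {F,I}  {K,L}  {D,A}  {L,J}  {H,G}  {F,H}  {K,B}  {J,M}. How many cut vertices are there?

Removing D increases the component count from 1 to 2, so D is a cut vertex.
Removing K increases the component count from 1 to 2, so K is a cut vertex.
By contrast removing I leaves 1 component; it is not a cut vertex. No other vertex is a cut vertex either.

2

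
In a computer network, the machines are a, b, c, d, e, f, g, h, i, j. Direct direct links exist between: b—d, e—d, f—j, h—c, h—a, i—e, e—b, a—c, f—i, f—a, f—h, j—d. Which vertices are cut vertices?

Removing f increases the component count from 2 to 3, so f is a cut vertex.
By contrast removing j leaves 2 components; it is not a cut vertex. No other vertex is a cut vertex either.

f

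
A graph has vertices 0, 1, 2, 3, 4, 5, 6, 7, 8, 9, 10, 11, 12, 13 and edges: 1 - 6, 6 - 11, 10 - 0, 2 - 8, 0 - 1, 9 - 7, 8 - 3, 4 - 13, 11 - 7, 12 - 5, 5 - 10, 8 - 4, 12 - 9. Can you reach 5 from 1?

From 1 we can reach 0, 1, 5, 6, 7, 9, 10, 11, 12, which includes 5.

Yes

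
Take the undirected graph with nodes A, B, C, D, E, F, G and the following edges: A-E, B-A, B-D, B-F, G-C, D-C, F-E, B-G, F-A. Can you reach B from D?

Yes

From D we can reach A, B, C, D, E, F, G, which includes B.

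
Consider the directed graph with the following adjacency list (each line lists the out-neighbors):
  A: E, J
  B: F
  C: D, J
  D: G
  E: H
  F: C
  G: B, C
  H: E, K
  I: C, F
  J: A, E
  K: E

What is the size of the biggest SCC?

{B, C, D, F, G} are all mutually reachable — one SCC of size 5.
{E, H, K} are all mutually reachable — one SCC of size 3.
{A, J} are all mutually reachable — one SCC of size 2.
{I} is an SCC by itself.
The largest has 5 vertices.

5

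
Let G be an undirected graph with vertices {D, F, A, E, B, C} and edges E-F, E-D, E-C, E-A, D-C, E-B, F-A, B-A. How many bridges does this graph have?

0

The edges on the cycle E-D-C-E are not bridges since each lies on that cycle.
Every edge lies on some cycle, so there are no bridges.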